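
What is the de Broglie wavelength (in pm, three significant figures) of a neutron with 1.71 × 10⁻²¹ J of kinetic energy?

λ = 277 pm

p = √(2mKE) = √(2 × 1.675 × 10⁻²⁷ × 1.710 × 10⁻²¹) = 2.393 × 10⁻²⁴ kg·m/s.
λ = h/p = 6.626 × 10⁻³⁴ / 2.393 × 10⁻²⁴ = 2.77 × 10⁻¹⁰ m = 277 pm.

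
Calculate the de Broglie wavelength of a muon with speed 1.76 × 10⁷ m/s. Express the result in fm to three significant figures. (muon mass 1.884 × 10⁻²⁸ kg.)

p = mv = 1.884 × 10⁻²⁸ × 1.76 × 10⁷ = 3.316 × 10⁻²¹ kg·m/s.
λ = h/p = 6.626 × 10⁻³⁴ / 3.316 × 10⁻²¹ = 2.00 × 10⁻¹³ m = 200 fm.

λ = 200 fm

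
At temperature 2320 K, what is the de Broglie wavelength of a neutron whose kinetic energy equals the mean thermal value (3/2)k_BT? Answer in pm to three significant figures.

λ = 52.2 pm

KE = (3/2)k_BT = 1.5 × 1.381 × 10⁻²³ × 2320 = 4.806 × 10⁻²⁰ J.
p = √(2mKE) = √(2 × 1.675 × 10⁻²⁷ × 4.806 × 10⁻²⁰) = 1.269 × 10⁻²³ kg·m/s.
λ = h/p = 5.22 × 10⁻¹¹ m = 52.2 pm.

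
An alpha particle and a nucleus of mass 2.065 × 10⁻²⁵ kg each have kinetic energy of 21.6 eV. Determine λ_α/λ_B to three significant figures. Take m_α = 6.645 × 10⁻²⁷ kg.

λ_α/λ_B = 5.57

At fixed KE, p = √(2mKE) so λ = h/p ∝ 1/√m.
λ_α/λ_B = √(m_B/m_α) = √(2.065 × 10⁻²⁵/6.645 × 10⁻²⁷) = √(31.08) = 5.57.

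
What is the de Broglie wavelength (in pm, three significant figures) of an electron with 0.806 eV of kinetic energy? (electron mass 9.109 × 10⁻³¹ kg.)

KE = 0.806 eV = 1.291 × 10⁻¹⁹ J.
p = √(2mKE) = √(2 × 9.109 × 10⁻³¹ × 1.291 × 10⁻¹⁹) = 4.850 × 10⁻²⁵ kg·m/s.
λ = h/p = 6.626 × 10⁻³⁴ / 4.850 × 10⁻²⁵ = 1.37 × 10⁻⁹ m = 1370 pm.

λ = 1370 pm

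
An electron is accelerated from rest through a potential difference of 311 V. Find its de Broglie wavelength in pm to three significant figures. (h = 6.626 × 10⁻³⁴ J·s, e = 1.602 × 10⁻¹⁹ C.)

λ = 69.5 pm

KE = eV = 1.602 × 10⁻¹⁹ × 311.0 = 4.982 × 10⁻¹⁷ J.
p = √(2mKE) = √(2 × 9.109 × 10⁻³¹ × 4.982 × 10⁻¹⁷) = 9.527 × 10⁻²⁴ kg·m/s.
λ = h/p = 6.626 × 10⁻³⁴ / 9.527 × 10⁻²⁴ = 6.95 × 10⁻¹¹ m = 69.5 pm.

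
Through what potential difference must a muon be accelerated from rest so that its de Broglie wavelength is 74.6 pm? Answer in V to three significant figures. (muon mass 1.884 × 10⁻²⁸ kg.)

p = h/λ = 6.626 × 10⁻³⁴ / 7.460 × 10⁻¹¹ = 8.882 × 10⁻²⁴ kg·m/s.
KE = p²/(2m) = 2.094 × 10⁻¹⁹ J.
V = KE/e = 2.094 × 10⁻¹⁹ / (1.602 × 10⁻¹⁹) = 1.31 V.

V = 1.31 V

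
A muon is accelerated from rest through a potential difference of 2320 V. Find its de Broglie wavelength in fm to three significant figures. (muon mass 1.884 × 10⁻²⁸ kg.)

KE = eV = 1.602 × 10⁻¹⁹ × 2320 = 3.717 × 10⁻¹⁶ J.
p = √(2mKE) = √(2 × 1.884 × 10⁻²⁸ × 3.717 × 10⁻¹⁶) = 3.742 × 10⁻²² kg·m/s.
λ = h/p = 6.626 × 10⁻³⁴ / 3.742 × 10⁻²² = 1.77 × 10⁻¹² m = 1770 fm.

λ = 1770 fm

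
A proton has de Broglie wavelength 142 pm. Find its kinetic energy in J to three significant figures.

p = h/λ = 6.626 × 10⁻³⁴ / 1.420 × 10⁻¹⁰ = 4.666 × 10⁻²⁴ kg·m/s.
KE = p²/(2m) = (4.666 × 10⁻²⁴)² / (2 × 1.673 × 10⁻²⁷) = 6.507 × 10⁻²¹ J = 6.51 × 10⁻²¹ J.

KE = 6.51 × 10⁻²¹ J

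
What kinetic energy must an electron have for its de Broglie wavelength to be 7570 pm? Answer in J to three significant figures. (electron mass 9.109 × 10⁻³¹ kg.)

p = h/λ = 6.626 × 10⁻³⁴ / 7.570 × 10⁻⁹ = 8.753 × 10⁻²⁶ kg·m/s.
KE = p²/(2m) = (8.753 × 10⁻²⁶)² / (2 × 9.109 × 10⁻³¹) = 4.205 × 10⁻²¹ J = 4.21 × 10⁻²¹ J.

KE = 4.21 × 10⁻²¹ J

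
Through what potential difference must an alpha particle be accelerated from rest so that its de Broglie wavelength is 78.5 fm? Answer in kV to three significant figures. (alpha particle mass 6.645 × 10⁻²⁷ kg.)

p = h/λ = 6.626 × 10⁻³⁴ / 7.850 × 10⁻¹⁴ = 8.441 × 10⁻²¹ kg·m/s.
KE = p²/(2m) = 5.361 × 10⁻¹⁵ J.
V = KE/2e = 5.361 × 10⁻¹⁵ / (2 × 1.602 × 10⁻¹⁹) = 16.7 kV.

V = 16.7 kV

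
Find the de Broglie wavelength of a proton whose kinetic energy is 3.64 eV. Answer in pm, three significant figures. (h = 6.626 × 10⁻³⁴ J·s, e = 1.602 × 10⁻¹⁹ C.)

λ = 15.0 pm

KE = 3.64 eV = 5.831 × 10⁻¹⁹ J.
p = √(2mKE) = √(2 × 1.673 × 10⁻²⁷ × 5.831 × 10⁻¹⁹) = 4.417 × 10⁻²³ kg·m/s.
λ = h/p = 6.626 × 10⁻³⁴ / 4.417 × 10⁻²³ = 1.50 × 10⁻¹¹ m = 15.0 pm.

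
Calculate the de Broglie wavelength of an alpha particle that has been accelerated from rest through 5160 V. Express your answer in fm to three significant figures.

λ = 141 fm

KE = 2eV = 2 × 1.602 × 10⁻¹⁹ × 5160 = 1.653 × 10⁻¹⁵ J.
p = √(2mKE) = √(2 × 6.645 × 10⁻²⁷ × 1.653 × 10⁻¹⁵) = 4.687 × 10⁻²¹ kg·m/s.
λ = h/p = 6.626 × 10⁻³⁴ / 4.687 × 10⁻²¹ = 1.41 × 10⁻¹³ m = 141 fm.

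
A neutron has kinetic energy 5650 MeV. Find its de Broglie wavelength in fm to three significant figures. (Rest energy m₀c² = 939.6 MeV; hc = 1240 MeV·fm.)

λ = 0.190 fm

Total energy E = KE + m₀c² = 5650 + 939.6 = 6589.6 MeV.
(pc)² = E² − (m₀c²)² = (6589.6)² − (939.6)² = 4.254 × 10⁷ MeV², so pc = 6522 MeV.
λ = hc/(pc) = 1240 MeV·fm / 6522 MeV = 0.190 fm.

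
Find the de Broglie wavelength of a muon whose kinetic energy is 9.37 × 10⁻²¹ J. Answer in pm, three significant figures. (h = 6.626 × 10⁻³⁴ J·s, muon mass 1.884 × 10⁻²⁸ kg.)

p = √(2mKE) = √(2 × 1.884 × 10⁻²⁸ × 9.370 × 10⁻²¹) = 1.879 × 10⁻²⁴ kg·m/s.
λ = h/p = 6.626 × 10⁻³⁴ / 1.879 × 10⁻²⁴ = 3.53 × 10⁻¹⁰ m = 353 pm.

λ = 353 pm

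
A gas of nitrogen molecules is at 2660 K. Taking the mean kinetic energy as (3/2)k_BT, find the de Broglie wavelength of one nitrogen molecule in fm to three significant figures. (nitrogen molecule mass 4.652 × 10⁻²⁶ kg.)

λ = 9250 fm

KE = (3/2)k_BT = 1.5 × 1.381 × 10⁻²³ × 2660 = 5.510 × 10⁻²⁰ J.
p = √(2mKE) = √(2 × 4.652 × 10⁻²⁶ × 5.510 × 10⁻²⁰) = 7.160 × 10⁻²³ kg·m/s.
λ = h/p = 9.25 × 10⁻¹² m = 9250 fm.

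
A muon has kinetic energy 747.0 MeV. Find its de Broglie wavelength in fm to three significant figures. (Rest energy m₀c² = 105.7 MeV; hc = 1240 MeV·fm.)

Total energy E = KE + m₀c² = 747.0 + 105.7 = 852.7 MeV.
(pc)² = E² − (m₀c²)² = (852.7)² − (105.7)² = 7.159 × 10⁵ MeV², so pc = 846.1 MeV.
λ = hc/(pc) = 1240 MeV·fm / 846.1 MeV = 1.47 fm.

λ = 1.47 fm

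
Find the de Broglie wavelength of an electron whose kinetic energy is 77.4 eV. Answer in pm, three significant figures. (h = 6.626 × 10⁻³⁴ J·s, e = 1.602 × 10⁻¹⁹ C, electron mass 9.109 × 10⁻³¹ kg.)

KE = 77.4 eV = 1.240 × 10⁻¹⁷ J.
p = √(2mKE) = √(2 × 9.109 × 10⁻³¹ × 1.240 × 10⁻¹⁷) = 4.753 × 10⁻²⁴ kg·m/s.
λ = h/p = 6.626 × 10⁻³⁴ / 4.753 × 10⁻²⁴ = 1.39 × 10⁻¹⁰ m = 139 pm.

λ = 139 pm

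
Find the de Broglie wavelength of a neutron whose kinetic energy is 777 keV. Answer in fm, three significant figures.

λ = 32.4 fm

KE = 777 keV = 1.245 × 10⁻¹³ J.
p = √(2mKE) = √(2 × 1.675 × 10⁻²⁷ × 1.245 × 10⁻¹³) = 2.042 × 10⁻²⁰ kg·m/s.
λ = h/p = 6.626 × 10⁻³⁴ / 2.042 × 10⁻²⁰ = 3.24 × 10⁻¹⁴ m = 32.4 fm.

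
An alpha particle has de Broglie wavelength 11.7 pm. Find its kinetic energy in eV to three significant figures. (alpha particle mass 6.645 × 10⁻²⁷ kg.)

KE = 1.51 eV

p = h/λ = 6.626 × 10⁻³⁴ / 1.170 × 10⁻¹¹ = 5.663 × 10⁻²³ kg·m/s.
KE = p²/(2m) = (5.663 × 10⁻²³)² / (2 × 6.645 × 10⁻²⁷) = 2.413 × 10⁻¹⁹ J = 1.51 eV.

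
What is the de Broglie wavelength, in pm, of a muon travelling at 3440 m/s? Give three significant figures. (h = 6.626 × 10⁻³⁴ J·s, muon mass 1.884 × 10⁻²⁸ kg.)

λ = 1020 pm

p = mv = 1.884 × 10⁻²⁸ × 3440 = 6.481 × 10⁻²⁵ kg·m/s.
λ = h/p = 6.626 × 10⁻³⁴ / 6.481 × 10⁻²⁵ = 1.02 × 10⁻⁹ m = 1020 pm.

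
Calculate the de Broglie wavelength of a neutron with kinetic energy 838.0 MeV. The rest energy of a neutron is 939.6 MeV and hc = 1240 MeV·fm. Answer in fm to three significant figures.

Total energy E = KE + m₀c² = 838.0 + 939.6 = 1777.6 MeV.
(pc)² = E² − (m₀c²)² = (1777.6)² − (939.6)² = 2.277 × 10⁶ MeV², so pc = 1509 MeV.
λ = hc/(pc) = 1240 MeV·fm / 1509 MeV = 0.822 fm.

λ = 0.822 fm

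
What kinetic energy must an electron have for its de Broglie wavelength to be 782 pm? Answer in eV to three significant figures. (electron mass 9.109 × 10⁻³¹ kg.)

p = h/λ = 6.626 × 10⁻³⁴ / 7.820 × 10⁻¹⁰ = 8.473 × 10⁻²⁵ kg·m/s.
KE = p²/(2m) = (8.473 × 10⁻²⁵)² / (2 × 9.109 × 10⁻³¹) = 3.941 × 10⁻¹⁹ J = 2.46 eV.

KE = 2.46 eV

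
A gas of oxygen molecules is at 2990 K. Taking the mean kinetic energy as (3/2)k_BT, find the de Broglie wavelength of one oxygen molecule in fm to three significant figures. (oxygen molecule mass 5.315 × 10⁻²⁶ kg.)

KE = (3/2)k_BT = 1.5 × 1.381 × 10⁻²³ × 2990 = 6.194 × 10⁻²⁰ J.
p = √(2mKE) = √(2 × 5.315 × 10⁻²⁶ × 6.194 × 10⁻²⁰) = 8.114 × 10⁻²³ kg·m/s.
λ = h/p = 8.17 × 10⁻¹² m = 8170 fm.

λ = 8170 fm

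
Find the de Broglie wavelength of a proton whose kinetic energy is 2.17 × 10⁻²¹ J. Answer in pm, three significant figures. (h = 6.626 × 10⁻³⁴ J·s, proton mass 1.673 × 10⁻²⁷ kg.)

p = √(2mKE) = √(2 × 1.673 × 10⁻²⁷ × 2.170 × 10⁻²¹) = 2.695 × 10⁻²⁴ kg·m/s.
λ = h/p = 6.626 × 10⁻³⁴ / 2.695 × 10⁻²⁴ = 2.46 × 10⁻¹⁰ m = 246 pm.

λ = 246 pm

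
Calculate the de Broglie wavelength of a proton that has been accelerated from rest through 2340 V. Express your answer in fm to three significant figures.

λ = 592 fm

KE = eV = 1.602 × 10⁻¹⁹ × 2340 = 3.749 × 10⁻¹⁶ J.
p = √(2mKE) = √(2 × 1.673 × 10⁻²⁷ × 3.749 × 10⁻¹⁶) = 1.120 × 10⁻²¹ kg·m/s.
λ = h/p = 6.626 × 10⁻³⁴ / 1.120 × 10⁻²¹ = 5.92 × 10⁻¹³ m = 592 fm.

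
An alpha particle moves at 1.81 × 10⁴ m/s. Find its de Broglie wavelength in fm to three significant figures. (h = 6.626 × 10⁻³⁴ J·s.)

p = mv = 6.645 × 10⁻²⁷ × 1.81 × 10⁴ = 1.203 × 10⁻²² kg·m/s.
λ = h/p = 6.626 × 10⁻³⁴ / 1.203 × 10⁻²² = 5.51 × 10⁻¹² m = 5510 fm.

λ = 5510 fm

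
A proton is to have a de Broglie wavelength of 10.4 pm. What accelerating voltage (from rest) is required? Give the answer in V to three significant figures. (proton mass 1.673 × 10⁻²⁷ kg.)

V = 7.57 V

p = h/λ = 6.626 × 10⁻³⁴ / 1.040 × 10⁻¹¹ = 6.371 × 10⁻²³ kg·m/s.
KE = p²/(2m) = 1.213 × 10⁻¹⁸ J.
V = KE/e = 1.213 × 10⁻¹⁸ / (1.602 × 10⁻¹⁹) = 7.57 V.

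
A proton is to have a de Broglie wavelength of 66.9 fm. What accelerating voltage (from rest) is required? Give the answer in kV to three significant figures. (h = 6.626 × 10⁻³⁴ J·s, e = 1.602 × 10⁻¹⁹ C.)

p = h/λ = 6.626 × 10⁻³⁴ / 6.690 × 10⁻¹⁴ = 9.904 × 10⁻²¹ kg·m/s.
KE = p²/(2m) = 2.932 × 10⁻¹⁴ J.
V = KE/e = 2.932 × 10⁻¹⁴ / (1.602 × 10⁻¹⁹) = 183 kV.

V = 183 kV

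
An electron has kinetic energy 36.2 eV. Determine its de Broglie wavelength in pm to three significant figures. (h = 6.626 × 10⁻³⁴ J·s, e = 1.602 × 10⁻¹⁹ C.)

λ = 204 pm

KE = 36.2 eV = 5.799 × 10⁻¹⁸ J.
p = √(2mKE) = √(2 × 9.109 × 10⁻³¹ × 5.799 × 10⁻¹⁸) = 3.250 × 10⁻²⁴ kg·m/s.
λ = h/p = 6.626 × 10⁻³⁴ / 3.250 × 10⁻²⁴ = 2.04 × 10⁻¹⁰ m = 204 pm.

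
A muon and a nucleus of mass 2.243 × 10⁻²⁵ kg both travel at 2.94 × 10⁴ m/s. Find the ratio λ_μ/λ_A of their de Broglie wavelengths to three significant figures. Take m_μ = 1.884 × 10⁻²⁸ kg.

λ_μ/λ_A = 1190

At fixed v, p = mv so λ = h/(mv) ∝ 1/m.
λ_μ/λ_A = m_A/m_μ = 2.243 × 10⁻²⁵/1.884 × 10⁻²⁸ = 1190.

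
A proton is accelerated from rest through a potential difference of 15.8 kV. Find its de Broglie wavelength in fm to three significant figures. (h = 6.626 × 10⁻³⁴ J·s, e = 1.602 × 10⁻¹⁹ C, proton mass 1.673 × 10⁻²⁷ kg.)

λ = 228 fm

KE = eV = 1.602 × 10⁻¹⁹ × 1.580 × 10⁴ = 2.531 × 10⁻¹⁵ J.
p = √(2mKE) = √(2 × 1.673 × 10⁻²⁷ × 2.531 × 10⁻¹⁵) = 2.910 × 10⁻²¹ kg·m/s.
λ = h/p = 6.626 × 10⁻³⁴ / 2.910 × 10⁻²¹ = 2.28 × 10⁻¹³ m = 228 fm.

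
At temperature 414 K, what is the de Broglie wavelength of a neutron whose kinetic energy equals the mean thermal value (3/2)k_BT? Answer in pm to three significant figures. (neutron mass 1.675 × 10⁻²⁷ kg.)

KE = (3/2)k_BT = 1.5 × 1.381 × 10⁻²³ × 414 = 8.576 × 10⁻²¹ J.
p = √(2mKE) = √(2 × 1.675 × 10⁻²⁷ × 8.576 × 10⁻²¹) = 5.360 × 10⁻²⁴ kg·m/s.
λ = h/p = 1.24 × 10⁻¹⁰ m = 124 pm.

λ = 124 pm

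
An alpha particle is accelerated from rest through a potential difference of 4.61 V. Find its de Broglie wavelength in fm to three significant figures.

KE = 2eV = 2 × 1.602 × 10⁻¹⁹ × 4.610 = 1.477 × 10⁻¹⁸ J.
p = √(2mKE) = √(2 × 6.645 × 10⁻²⁷ × 1.477 × 10⁻¹⁸) = 1.401 × 10⁻²² kg·m/s.
λ = h/p = 6.626 × 10⁻³⁴ / 1.401 × 10⁻²² = 4.73 × 10⁻¹² m = 4730 fm.

λ = 4730 fm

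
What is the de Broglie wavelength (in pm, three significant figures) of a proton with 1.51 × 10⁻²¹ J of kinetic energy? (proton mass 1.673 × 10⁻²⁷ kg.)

p = √(2mKE) = √(2 × 1.673 × 10⁻²⁷ × 1.510 × 10⁻²¹) = 2.248 × 10⁻²⁴ kg·m/s.
λ = h/p = 6.626 × 10⁻³⁴ / 2.248 × 10⁻²⁴ = 2.95 × 10⁻¹⁰ m = 295 pm.

λ = 295 pm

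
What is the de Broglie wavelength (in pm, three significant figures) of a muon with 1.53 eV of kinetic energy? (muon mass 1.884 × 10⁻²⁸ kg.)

λ = 68.9 pm

KE = 1.53 eV = 2.451 × 10⁻¹⁹ J.
p = √(2mKE) = √(2 × 1.884 × 10⁻²⁸ × 2.451 × 10⁻¹⁹) = 9.610 × 10⁻²⁴ kg·m/s.
λ = h/p = 6.626 × 10⁻³⁴ / 9.610 × 10⁻²⁴ = 6.89 × 10⁻¹¹ m = 68.9 pm.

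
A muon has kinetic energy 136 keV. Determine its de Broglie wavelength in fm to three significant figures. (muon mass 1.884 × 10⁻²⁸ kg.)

λ = 231 fm

KE = 136 keV = 2.179 × 10⁻¹⁴ J.
p = √(2mKE) = √(2 × 1.884 × 10⁻²⁸ × 2.179 × 10⁻¹⁴) = 2.865 × 10⁻²¹ kg·m/s.
λ = h/p = 6.626 × 10⁻³⁴ / 2.865 × 10⁻²¹ = 2.31 × 10⁻¹³ m = 231 fm.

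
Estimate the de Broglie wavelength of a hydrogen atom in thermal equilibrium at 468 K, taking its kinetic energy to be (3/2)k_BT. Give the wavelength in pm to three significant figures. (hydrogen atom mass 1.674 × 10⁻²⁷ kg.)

KE = (3/2)k_BT = 1.5 × 1.381 × 10⁻²³ × 468 = 9.695 × 10⁻²¹ J.
p = √(2mKE) = √(2 × 1.674 × 10⁻²⁷ × 9.695 × 10⁻²¹) = 5.697 × 10⁻²⁴ kg·m/s.
λ = h/p = 1.16 × 10⁻¹⁰ m = 116 pm.

λ = 116 pm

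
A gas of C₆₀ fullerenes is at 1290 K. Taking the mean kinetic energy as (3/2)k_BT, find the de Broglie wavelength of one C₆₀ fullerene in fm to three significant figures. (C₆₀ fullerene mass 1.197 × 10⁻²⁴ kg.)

KE = (3/2)k_BT = 1.5 × 1.381 × 10⁻²³ × 1290 = 2.672 × 10⁻²⁰ J.
p = √(2mKE) = √(2 × 1.197 × 10⁻²⁴ × 2.672 × 10⁻²⁰) = 2.529 × 10⁻²² kg·m/s.
λ = h/p = 2.62 × 10⁻¹² m = 2620 fm.

λ = 2620 fm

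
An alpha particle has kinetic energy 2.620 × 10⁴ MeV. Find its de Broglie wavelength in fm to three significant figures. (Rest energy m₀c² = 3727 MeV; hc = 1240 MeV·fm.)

λ = 0.0418 fm

Total energy E = KE + m₀c² = 2.620 × 10⁴ + 3727 = 29927 MeV.
(pc)² = E² − (m₀c²)² = (29927)² − (3727)² = 8.817 × 10⁸ MeV², so pc = 2.969 × 10⁴ MeV.
λ = hc/(pc) = 1240 MeV·fm / 2.969 × 10⁴ MeV = 0.0418 fm.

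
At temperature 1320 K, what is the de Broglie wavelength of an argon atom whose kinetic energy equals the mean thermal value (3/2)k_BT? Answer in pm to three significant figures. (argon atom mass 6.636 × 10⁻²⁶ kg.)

KE = (3/2)k_BT = 1.5 × 1.381 × 10⁻²³ × 1320 = 2.734 × 10⁻²⁰ J.
p = √(2mKE) = √(2 × 6.636 × 10⁻²⁶ × 2.734 × 10⁻²⁰) = 6.024 × 10⁻²³ kg·m/s.
λ = h/p = 1.10 × 10⁻¹¹ m = 11.0 pm.

λ = 11.0 pm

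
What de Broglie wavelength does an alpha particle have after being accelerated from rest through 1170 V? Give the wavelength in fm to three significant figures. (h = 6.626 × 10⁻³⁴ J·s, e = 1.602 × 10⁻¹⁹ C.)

λ = 297 fm

KE = 2eV = 2 × 1.602 × 10⁻¹⁹ × 1170 = 3.749 × 10⁻¹⁶ J.
p = √(2mKE) = √(2 × 6.645 × 10⁻²⁷ × 3.749 × 10⁻¹⁶) = 2.232 × 10⁻²¹ kg·m/s.
λ = h/p = 6.626 × 10⁻³⁴ / 2.232 × 10⁻²¹ = 2.97 × 10⁻¹³ m = 297 fm.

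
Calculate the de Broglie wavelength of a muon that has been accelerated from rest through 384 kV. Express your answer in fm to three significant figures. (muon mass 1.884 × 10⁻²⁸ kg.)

λ = 138 fm

KE = eV = 1.602 × 10⁻¹⁹ × 3.840 × 10⁵ = 6.152 × 10⁻¹⁴ J.
p = √(2mKE) = √(2 × 1.884 × 10⁻²⁸ × 6.152 × 10⁻¹⁴) = 4.815 × 10⁻²¹ kg·m/s.
λ = h/p = 6.626 × 10⁻³⁴ / 4.815 × 10⁻²¹ = 1.38 × 10⁻¹³ m = 138 fm.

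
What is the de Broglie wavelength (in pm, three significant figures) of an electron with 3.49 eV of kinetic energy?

KE = 3.49 eV = 5.591 × 10⁻¹⁹ J.
p = √(2mKE) = √(2 × 9.109 × 10⁻³¹ × 5.591 × 10⁻¹⁹) = 1.009 × 10⁻²⁴ kg·m/s.
λ = h/p = 6.626 × 10⁻³⁴ / 1.009 × 10⁻²⁴ = 6.57 × 10⁻¹⁰ m = 657 pm.

λ = 657 pm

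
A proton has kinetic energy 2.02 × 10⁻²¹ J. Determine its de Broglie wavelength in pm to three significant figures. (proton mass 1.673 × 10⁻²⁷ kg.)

p = √(2mKE) = √(2 × 1.673 × 10⁻²⁷ × 2.020 × 10⁻²¹) = 2.600 × 10⁻²⁴ kg·m/s.
λ = h/p = 6.626 × 10⁻³⁴ / 2.600 × 10⁻²⁴ = 2.55 × 10⁻¹⁰ m = 255 pm.

λ = 255 pm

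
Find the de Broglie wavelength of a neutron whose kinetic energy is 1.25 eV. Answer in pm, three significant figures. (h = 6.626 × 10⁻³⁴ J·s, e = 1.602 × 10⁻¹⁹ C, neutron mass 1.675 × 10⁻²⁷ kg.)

λ = 25.6 pm

KE = 1.25 eV = 2.003 × 10⁻¹⁹ J.
p = √(2mKE) = √(2 × 1.675 × 10⁻²⁷ × 2.003 × 10⁻¹⁹) = 2.590 × 10⁻²³ kg·m/s.
λ = h/p = 6.626 × 10⁻³⁴ / 2.590 × 10⁻²³ = 2.56 × 10⁻¹¹ m = 25.6 pm.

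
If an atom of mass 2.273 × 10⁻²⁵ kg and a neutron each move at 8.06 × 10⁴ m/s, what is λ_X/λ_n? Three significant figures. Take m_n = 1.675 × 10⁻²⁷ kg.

λ_X/λ_n = 7.37 × 10⁻³

At fixed v, p = mv so λ = h/(mv) ∝ 1/m.
λ_X/λ_n = m_n/m_X = 1.675 × 10⁻²⁷/2.273 × 10⁻²⁵ = 7.37 × 10⁻³.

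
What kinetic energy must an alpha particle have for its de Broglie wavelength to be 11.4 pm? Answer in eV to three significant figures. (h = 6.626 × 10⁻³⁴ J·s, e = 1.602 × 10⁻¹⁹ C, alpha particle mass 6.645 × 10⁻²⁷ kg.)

p = h/λ = 6.626 × 10⁻³⁴ / 1.140 × 10⁻¹¹ = 5.812 × 10⁻²³ kg·m/s.
KE = p²/(2m) = (5.812 × 10⁻²³)² / (2 × 6.645 × 10⁻²⁷) = 2.542 × 10⁻¹⁹ J = 1.59 eV.

KE = 1.59 eV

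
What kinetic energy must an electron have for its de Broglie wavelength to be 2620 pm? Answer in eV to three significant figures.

KE = 0.219 eV

p = h/λ = 6.626 × 10⁻³⁴ / 2.620 × 10⁻⁹ = 2.529 × 10⁻²⁵ kg·m/s.
KE = p²/(2m) = (2.529 × 10⁻²⁵)² / (2 × 9.109 × 10⁻³¹) = 3.511 × 10⁻²⁰ J = 0.219 eV.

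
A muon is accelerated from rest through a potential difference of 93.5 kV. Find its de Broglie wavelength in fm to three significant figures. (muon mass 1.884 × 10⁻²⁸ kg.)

λ = 279 fm

KE = eV = 1.602 × 10⁻¹⁹ × 9.350 × 10⁴ = 1.498 × 10⁻¹⁴ J.
p = √(2mKE) = √(2 × 1.884 × 10⁻²⁸ × 1.498 × 10⁻¹⁴) = 2.376 × 10⁻²¹ kg·m/s.
λ = h/p = 6.626 × 10⁻³⁴ / 2.376 × 10⁻²¹ = 2.79 × 10⁻¹³ m = 279 fm.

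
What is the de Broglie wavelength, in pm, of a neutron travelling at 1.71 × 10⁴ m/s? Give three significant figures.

λ = 23.1 pm

p = mv = 1.675 × 10⁻²⁷ × 1.71 × 10⁴ = 2.864 × 10⁻²³ kg·m/s.
λ = h/p = 6.626 × 10⁻³⁴ / 2.864 × 10⁻²³ = 2.31 × 10⁻¹¹ m = 23.1 pm.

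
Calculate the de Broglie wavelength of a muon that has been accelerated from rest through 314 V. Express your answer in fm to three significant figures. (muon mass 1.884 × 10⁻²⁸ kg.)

λ = 4810 fm

KE = eV = 1.602 × 10⁻¹⁹ × 314.0 = 5.030 × 10⁻¹⁷ J.
p = √(2mKE) = √(2 × 1.884 × 10⁻²⁸ × 5.030 × 10⁻¹⁷) = 1.377 × 10⁻²² kg·m/s.
λ = h/p = 6.626 × 10⁻³⁴ / 1.377 × 10⁻²² = 4.81 × 10⁻¹² m = 4810 fm.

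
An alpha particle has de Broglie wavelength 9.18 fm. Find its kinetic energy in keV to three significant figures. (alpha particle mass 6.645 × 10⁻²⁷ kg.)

p = h/λ = 6.626 × 10⁻³⁴ / 9.180 × 10⁻¹⁵ = 7.218 × 10⁻²⁰ kg·m/s.
KE = p²/(2m) = (7.218 × 10⁻²⁰)² / (2 × 6.645 × 10⁻²⁷) = 3.920 × 10⁻¹³ J = 2450 keV.

KE = 2450 keV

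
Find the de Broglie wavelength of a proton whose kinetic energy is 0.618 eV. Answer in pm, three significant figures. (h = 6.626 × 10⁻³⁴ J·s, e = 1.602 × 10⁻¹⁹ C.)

λ = 36.4 pm

KE = 0.618 eV = 9.900 × 10⁻²⁰ J.
p = √(2mKE) = √(2 × 1.673 × 10⁻²⁷ × 9.900 × 10⁻²⁰) = 1.820 × 10⁻²³ kg·m/s.
λ = h/p = 6.626 × 10⁻³⁴ / 1.820 × 10⁻²³ = 3.64 × 10⁻¹¹ m = 36.4 pm.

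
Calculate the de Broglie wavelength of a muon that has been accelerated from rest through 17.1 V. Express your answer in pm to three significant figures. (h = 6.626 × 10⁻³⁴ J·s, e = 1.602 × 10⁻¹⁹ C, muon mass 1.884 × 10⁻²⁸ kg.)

λ = 20.6 pm

KE = eV = 1.602 × 10⁻¹⁹ × 17.10 = 2.739 × 10⁻¹⁸ J.
p = √(2mKE) = √(2 × 1.884 × 10⁻²⁸ × 2.739 × 10⁻¹⁸) = 3.213 × 10⁻²³ kg·m/s.
λ = h/p = 6.626 × 10⁻³⁴ / 3.213 × 10⁻²³ = 2.06 × 10⁻¹¹ m = 20.6 pm.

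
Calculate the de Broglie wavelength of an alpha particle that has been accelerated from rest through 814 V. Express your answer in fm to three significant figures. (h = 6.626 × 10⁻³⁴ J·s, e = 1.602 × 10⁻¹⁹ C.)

KE = 2eV = 2 × 1.602 × 10⁻¹⁹ × 814.0 = 2.608 × 10⁻¹⁶ J.
p = √(2mKE) = √(2 × 6.645 × 10⁻²⁷ × 2.608 × 10⁻¹⁶) = 1.862 × 10⁻²¹ kg·m/s.
λ = h/p = 6.626 × 10⁻³⁴ / 1.862 × 10⁻²¹ = 3.56 × 10⁻¹³ m = 356 fm.

λ = 356 fm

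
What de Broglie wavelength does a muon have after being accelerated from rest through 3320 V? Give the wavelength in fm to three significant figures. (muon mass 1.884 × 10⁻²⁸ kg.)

λ = 1480 fm

KE = eV = 1.602 × 10⁻¹⁹ × 3320 = 5.319 × 10⁻¹⁶ J.
p = √(2mKE) = √(2 × 1.884 × 10⁻²⁸ × 5.319 × 10⁻¹⁶) = 4.477 × 10⁻²² kg·m/s.
λ = h/p = 6.626 × 10⁻³⁴ / 4.477 × 10⁻²² = 1.48 × 10⁻¹² m = 1480 fm.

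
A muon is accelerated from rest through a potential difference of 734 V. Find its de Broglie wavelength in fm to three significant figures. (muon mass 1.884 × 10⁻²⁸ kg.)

λ = 3150 fm

KE = eV = 1.602 × 10⁻¹⁹ × 734.0 = 1.176 × 10⁻¹⁶ J.
p = √(2mKE) = √(2 × 1.884 × 10⁻²⁸ × 1.176 × 10⁻¹⁶) = 2.105 × 10⁻²² kg·m/s.
λ = h/p = 6.626 × 10⁻³⁴ / 2.105 × 10⁻²² = 3.15 × 10⁻¹² m = 3150 fm.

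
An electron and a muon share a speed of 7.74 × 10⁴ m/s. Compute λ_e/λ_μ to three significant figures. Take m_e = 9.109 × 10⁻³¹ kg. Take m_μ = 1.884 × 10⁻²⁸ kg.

λ_e/λ_μ = 207

At fixed v, p = mv so λ = h/(mv) ∝ 1/m.
λ_e/λ_μ = m_μ/m_e = 1.884 × 10⁻²⁸/9.109 × 10⁻³¹ = 207.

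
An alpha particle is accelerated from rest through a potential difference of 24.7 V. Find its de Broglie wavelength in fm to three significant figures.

λ = 2040 fm

KE = 2eV = 2 × 1.602 × 10⁻¹⁹ × 24.70 = 7.914 × 10⁻¹⁸ J.
p = √(2mKE) = √(2 × 6.645 × 10⁻²⁷ × 7.914 × 10⁻¹⁸) = 3.243 × 10⁻²² kg·m/s.
λ = h/p = 6.626 × 10⁻³⁴ / 3.243 × 10⁻²² = 2.04 × 10⁻¹² m = 2040 fm.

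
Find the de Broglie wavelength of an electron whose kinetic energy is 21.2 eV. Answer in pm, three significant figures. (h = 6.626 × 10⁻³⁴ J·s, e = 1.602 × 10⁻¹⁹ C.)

λ = 266 pm

KE = 21.2 eV = 3.396 × 10⁻¹⁸ J.
p = √(2mKE) = √(2 × 9.109 × 10⁻³¹ × 3.396 × 10⁻¹⁸) = 2.487 × 10⁻²⁴ kg·m/s.
λ = h/p = 6.626 × 10⁻³⁴ / 2.487 × 10⁻²⁴ = 2.66 × 10⁻¹⁰ m = 266 pm.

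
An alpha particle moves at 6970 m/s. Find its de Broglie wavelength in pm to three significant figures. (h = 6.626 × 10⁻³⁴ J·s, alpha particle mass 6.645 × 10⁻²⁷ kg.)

p = mv = 6.645 × 10⁻²⁷ × 6970 = 4.632 × 10⁻²³ kg·m/s.
λ = h/p = 6.626 × 10⁻³⁴ / 4.632 × 10⁻²³ = 1.43 × 10⁻¹¹ m = 14.3 pm.

λ = 14.3 pm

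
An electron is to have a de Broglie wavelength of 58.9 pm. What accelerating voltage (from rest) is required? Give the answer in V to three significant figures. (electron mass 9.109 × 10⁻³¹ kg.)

p = h/λ = 6.626 × 10⁻³⁴ / 5.890 × 10⁻¹¹ = 1.125 × 10⁻²³ kg·m/s.
KE = p²/(2m) = 6.947 × 10⁻¹⁷ J.
V = KE/e = 6.947 × 10⁻¹⁷ / (1.602 × 10⁻¹⁹) = 434 V.

V = 434 V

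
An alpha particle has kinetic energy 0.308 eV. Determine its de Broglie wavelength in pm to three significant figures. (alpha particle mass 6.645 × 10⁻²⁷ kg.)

λ = 25.9 pm

KE = 0.308 eV = 4.934 × 10⁻²⁰ J.
p = √(2mKE) = √(2 × 6.645 × 10⁻²⁷ × 4.934 × 10⁻²⁰) = 2.561 × 10⁻²³ kg·m/s.
λ = h/p = 6.626 × 10⁻³⁴ / 2.561 × 10⁻²³ = 2.59 × 10⁻¹¹ m = 25.9 pm.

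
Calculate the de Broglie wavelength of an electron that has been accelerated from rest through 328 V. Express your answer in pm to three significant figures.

KE = eV = 1.602 × 10⁻¹⁹ × 328.0 = 5.255 × 10⁻¹⁷ J.
p = √(2mKE) = √(2 × 9.109 × 10⁻³¹ × 5.255 × 10⁻¹⁷) = 9.784 × 10⁻²⁴ kg·m/s.
λ = h/p = 6.626 × 10⁻³⁴ / 9.784 × 10⁻²⁴ = 6.77 × 10⁻¹¹ m = 67.7 pm.

λ = 67.7 pm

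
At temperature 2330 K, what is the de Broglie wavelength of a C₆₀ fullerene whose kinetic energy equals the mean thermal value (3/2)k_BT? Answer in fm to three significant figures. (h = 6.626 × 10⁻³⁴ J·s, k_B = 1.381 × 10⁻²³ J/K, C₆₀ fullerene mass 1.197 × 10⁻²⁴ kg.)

KE = (3/2)k_BT = 1.5 × 1.381 × 10⁻²³ × 2330 = 4.827 × 10⁻²⁰ J.
p = √(2mKE) = √(2 × 1.197 × 10⁻²⁴ × 4.827 × 10⁻²⁰) = 3.399 × 10⁻²² kg·m/s.
λ = h/p = 1.95 × 10⁻¹² m = 1950 fm.

λ = 1950 fm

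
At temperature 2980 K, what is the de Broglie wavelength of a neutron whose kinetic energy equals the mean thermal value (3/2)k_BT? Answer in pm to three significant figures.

λ = 46.1 pm

KE = (3/2)k_BT = 1.5 × 1.381 × 10⁻²³ × 2980 = 6.173 × 10⁻²⁰ J.
p = √(2mKE) = √(2 × 1.675 × 10⁻²⁷ × 6.173 × 10⁻²⁰) = 1.438 × 10⁻²³ kg·m/s.
λ = h/p = 4.61 × 10⁻¹¹ m = 46.1 pm.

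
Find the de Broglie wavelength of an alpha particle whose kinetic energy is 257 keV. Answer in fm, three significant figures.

KE = 257 keV = 4.117 × 10⁻¹⁴ J.
p = √(2mKE) = √(2 × 6.645 × 10⁻²⁷ × 4.117 × 10⁻¹⁴) = 2.339 × 10⁻²⁰ kg·m/s.
λ = h/p = 6.626 × 10⁻³⁴ / 2.339 × 10⁻²⁰ = 2.83 × 10⁻¹⁴ m = 28.3 fm.

λ = 28.3 fm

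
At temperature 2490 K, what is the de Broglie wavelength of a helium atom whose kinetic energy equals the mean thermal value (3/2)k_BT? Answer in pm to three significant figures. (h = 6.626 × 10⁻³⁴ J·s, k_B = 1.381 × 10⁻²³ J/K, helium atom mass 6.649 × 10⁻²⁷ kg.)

KE = (3/2)k_BT = 1.5 × 1.381 × 10⁻²³ × 2490 = 5.158 × 10⁻²⁰ J.
p = √(2mKE) = √(2 × 6.649 × 10⁻²⁷ × 5.158 × 10⁻²⁰) = 2.619 × 10⁻²³ kg·m/s.
λ = h/p = 2.53 × 10⁻¹¹ m = 25.3 pm.

λ = 25.3 pm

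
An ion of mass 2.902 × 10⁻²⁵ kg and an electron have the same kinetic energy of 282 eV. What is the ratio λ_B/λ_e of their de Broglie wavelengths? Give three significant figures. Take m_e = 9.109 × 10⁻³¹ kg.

At fixed KE, p = √(2mKE) so λ = h/p ∝ 1/√m.
λ_B/λ_e = √(m_e/m_B) = √(9.109 × 10⁻³¹/2.902 × 10⁻²⁵) = √(3.139 × 10⁻⁶) = 1.77 × 10⁻³.

λ_B/λ_e = 1.77 × 10⁻³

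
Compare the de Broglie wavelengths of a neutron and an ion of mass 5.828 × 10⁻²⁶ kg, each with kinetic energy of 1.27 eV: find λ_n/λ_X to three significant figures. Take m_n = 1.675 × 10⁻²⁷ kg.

λ_n/λ_X = 5.90

At fixed KE, p = √(2mKE) so λ = h/p ∝ 1/√m.
λ_n/λ_X = √(m_X/m_n) = √(5.828 × 10⁻²⁶/1.675 × 10⁻²⁷) = √(34.79) = 5.90.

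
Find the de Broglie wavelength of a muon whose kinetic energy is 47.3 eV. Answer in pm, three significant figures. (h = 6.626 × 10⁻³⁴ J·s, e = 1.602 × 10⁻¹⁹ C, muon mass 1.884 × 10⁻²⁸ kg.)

KE = 47.3 eV = 7.577 × 10⁻¹⁸ J.
p = √(2mKE) = √(2 × 1.884 × 10⁻²⁸ × 7.577 × 10⁻¹⁸) = 5.343 × 10⁻²³ kg·m/s.
λ = h/p = 6.626 × 10⁻³⁴ / 5.343 × 10⁻²³ = 1.24 × 10⁻¹¹ m = 12.4 pm.

λ = 12.4 pm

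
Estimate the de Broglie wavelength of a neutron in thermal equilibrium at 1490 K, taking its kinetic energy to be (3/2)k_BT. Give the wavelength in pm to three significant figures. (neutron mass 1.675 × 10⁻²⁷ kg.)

KE = (3/2)k_BT = 1.5 × 1.381 × 10⁻²³ × 1490 = 3.087 × 10⁻²⁰ J.
p = √(2mKE) = √(2 × 1.675 × 10⁻²⁷ × 3.087 × 10⁻²⁰) = 1.017 × 10⁻²³ kg·m/s.
λ = h/p = 6.52 × 10⁻¹¹ m = 65.2 pm.

λ = 65.2 pm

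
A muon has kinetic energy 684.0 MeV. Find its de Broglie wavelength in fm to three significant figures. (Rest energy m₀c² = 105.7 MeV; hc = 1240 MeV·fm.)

Total energy E = KE + m₀c² = 684.0 + 105.7 = 789.7 MeV.
(pc)² = E² − (m₀c²)² = (789.7)² − (105.7)² = 6.125 × 10⁵ MeV², so pc = 782.6 MeV.
λ = hc/(pc) = 1240 MeV·fm / 782.6 MeV = 1.58 fm.

λ = 1.58 fm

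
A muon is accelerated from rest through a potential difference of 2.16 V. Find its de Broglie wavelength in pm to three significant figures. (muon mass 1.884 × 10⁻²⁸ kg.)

λ = 58.0 pm

KE = eV = 1.602 × 10⁻¹⁹ × 2.160 = 3.460 × 10⁻¹⁹ J.
p = √(2mKE) = √(2 × 1.884 × 10⁻²⁸ × 3.460 × 10⁻¹⁹) = 1.142 × 10⁻²³ kg·m/s.
λ = h/p = 6.626 × 10⁻³⁴ / 1.142 × 10⁻²³ = 5.80 × 10⁻¹¹ m = 58.0 pm.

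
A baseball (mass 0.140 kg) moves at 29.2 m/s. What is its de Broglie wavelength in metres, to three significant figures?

p = mv = 0.140 × 29.2 = 4.088 kg·m/s.
λ = h/p = 6.626 × 10⁻³⁴ / 4.088 = 1.62 × 10⁻³⁴ m.

λ = 1.62 × 10⁻³⁴ m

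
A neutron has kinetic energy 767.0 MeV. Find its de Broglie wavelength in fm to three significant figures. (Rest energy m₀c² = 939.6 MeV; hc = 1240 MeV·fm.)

Total energy E = KE + m₀c² = 767.0 + 939.6 = 1706.6 MeV.
(pc)² = E² − (m₀c²)² = (1706.6)² − (939.6)² = 2.030 × 10⁶ MeV², so pc = 1425 MeV.
λ = hc/(pc) = 1240 MeV·fm / 1425 MeV = 0.870 fm.

λ = 0.870 fm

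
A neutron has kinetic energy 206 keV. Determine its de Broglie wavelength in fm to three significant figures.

KE = 206 keV = 3.300 × 10⁻¹⁴ J.
p = √(2mKE) = √(2 × 1.675 × 10⁻²⁷ × 3.300 × 10⁻¹⁴) = 1.051 × 10⁻²⁰ kg·m/s.
λ = h/p = 6.626 × 10⁻³⁴ / 1.051 × 10⁻²⁰ = 6.30 × 10⁻¹⁴ m = 63.0 fm.

λ = 63.0 fm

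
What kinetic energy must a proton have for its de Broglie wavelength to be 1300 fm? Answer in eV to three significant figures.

p = h/λ = 6.626 × 10⁻³⁴ / 1.300 × 10⁻¹² = 5.097 × 10⁻²² kg·m/s.
KE = p²/(2m) = (5.097 × 10⁻²²)² / (2 × 1.673 × 10⁻²⁷) = 7.764 × 10⁻¹⁷ J = 485 eV.

KE = 485 eV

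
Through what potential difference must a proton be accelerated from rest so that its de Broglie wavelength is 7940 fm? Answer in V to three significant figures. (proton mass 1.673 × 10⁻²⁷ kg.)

p = h/λ = 6.626 × 10⁻³⁴ / 7.940 × 10⁻¹² = 8.345 × 10⁻²³ kg·m/s.
KE = p²/(2m) = 2.081 × 10⁻¹⁸ J.
V = KE/e = 2.081 × 10⁻¹⁸ / (1.602 × 10⁻¹⁹) = 13.0 V.

V = 13.0 V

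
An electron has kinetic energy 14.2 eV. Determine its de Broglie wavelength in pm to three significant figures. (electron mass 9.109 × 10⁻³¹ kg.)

λ = 325 pm

KE = 14.2 eV = 2.275 × 10⁻¹⁸ J.
p = √(2mKE) = √(2 × 9.109 × 10⁻³¹ × 2.275 × 10⁻¹⁸) = 2.036 × 10⁻²⁴ kg·m/s.
λ = h/p = 6.626 × 10⁻³⁴ / 2.036 × 10⁻²⁴ = 3.25 × 10⁻¹⁰ m = 325 pm.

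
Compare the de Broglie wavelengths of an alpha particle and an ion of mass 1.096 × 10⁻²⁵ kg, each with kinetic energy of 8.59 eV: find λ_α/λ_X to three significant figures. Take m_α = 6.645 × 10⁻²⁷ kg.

λ_α/λ_X = 4.06

At fixed KE, p = √(2mKE) so λ = h/p ∝ 1/√m.
λ_α/λ_X = √(m_X/m_α) = √(1.096 × 10⁻²⁵/6.645 × 10⁻²⁷) = √(16.49) = 4.06.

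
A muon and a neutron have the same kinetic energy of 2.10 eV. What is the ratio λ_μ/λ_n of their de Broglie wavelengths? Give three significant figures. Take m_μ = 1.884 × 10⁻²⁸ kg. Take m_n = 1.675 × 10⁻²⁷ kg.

At fixed KE, p = √(2mKE) so λ = h/p ∝ 1/√m.
λ_μ/λ_n = √(m_n/m_μ) = √(1.675 × 10⁻²⁷/1.884 × 10⁻²⁸) = √(8.891) = 2.98.

λ_μ/λ_n = 2.98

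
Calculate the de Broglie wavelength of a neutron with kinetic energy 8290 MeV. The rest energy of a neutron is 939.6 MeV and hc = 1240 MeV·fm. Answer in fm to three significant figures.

Total energy E = KE + m₀c² = 8290 + 939.6 = 9229.6 MeV.
(pc)² = E² − (m₀c²)² = (9229.6)² − (939.6)² = 8.430 × 10⁷ MeV², so pc = 9182 MeV.
λ = hc/(pc) = 1240 MeV·fm / 9182 MeV = 0.135 fm.

λ = 0.135 fm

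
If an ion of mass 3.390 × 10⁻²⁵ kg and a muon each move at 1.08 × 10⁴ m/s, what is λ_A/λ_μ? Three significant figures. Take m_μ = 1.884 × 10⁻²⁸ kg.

λ_A/λ_μ = 5.56 × 10⁻⁴

At fixed v, p = mv so λ = h/(mv) ∝ 1/m.
λ_A/λ_μ = m_μ/m_A = 1.884 × 10⁻²⁸/3.390 × 10⁻²⁵ = 5.56 × 10⁻⁴.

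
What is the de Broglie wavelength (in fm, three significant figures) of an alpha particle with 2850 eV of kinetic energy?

λ = 269 fm

KE = 2850 eV = 4.566 × 10⁻¹⁶ J.
p = √(2mKE) = √(2 × 6.645 × 10⁻²⁷ × 4.566 × 10⁻¹⁶) = 2.463 × 10⁻²¹ kg·m/s.
λ = h/p = 6.626 × 10⁻³⁴ / 2.463 × 10⁻²¹ = 2.69 × 10⁻¹³ m = 269 fm.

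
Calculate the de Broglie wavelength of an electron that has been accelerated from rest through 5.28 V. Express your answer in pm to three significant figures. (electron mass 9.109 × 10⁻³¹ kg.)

KE = eV = 1.602 × 10⁻¹⁹ × 5.280 = 8.459 × 10⁻¹⁹ J.
p = √(2mKE) = √(2 × 9.109 × 10⁻³¹ × 8.459 × 10⁻¹⁹) = 1.241 × 10⁻²⁴ kg·m/s.
λ = h/p = 6.626 × 10⁻³⁴ / 1.241 × 10⁻²⁴ = 5.34 × 10⁻¹⁰ m = 534 pm.

λ = 534 pm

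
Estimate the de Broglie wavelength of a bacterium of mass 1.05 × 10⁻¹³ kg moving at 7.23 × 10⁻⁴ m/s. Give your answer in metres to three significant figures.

p = mv = 1.05 × 10⁻¹³ × 7.23 × 10⁻⁴ = 7.592 × 10⁻¹⁷ kg·m/s.
λ = h/p = 6.626 × 10⁻³⁴ / 7.592 × 10⁻¹⁷ = 8.73 × 10⁻¹⁸ m.

λ = 8.73 × 10⁻¹⁸ m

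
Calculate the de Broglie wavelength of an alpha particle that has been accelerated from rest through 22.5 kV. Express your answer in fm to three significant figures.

KE = 2eV = 2 × 1.602 × 10⁻¹⁹ × 2.250 × 10⁴ = 7.209 × 10⁻¹⁵ J.
p = √(2mKE) = √(2 × 6.645 × 10⁻²⁷ × 7.209 × 10⁻¹⁵) = 9.788 × 10⁻²¹ kg·m/s.
λ = h/p = 6.626 × 10⁻³⁴ / 9.788 × 10⁻²¹ = 6.77 × 10⁻¹⁴ m = 67.7 fm.

λ = 67.7 fm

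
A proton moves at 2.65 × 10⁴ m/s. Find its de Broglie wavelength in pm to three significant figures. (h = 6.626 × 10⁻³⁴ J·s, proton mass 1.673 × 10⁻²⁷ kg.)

p = mv = 1.673 × 10⁻²⁷ × 2.65 × 10⁴ = 4.433 × 10⁻²³ kg·m/s.
λ = h/p = 6.626 × 10⁻³⁴ / 4.433 × 10⁻²³ = 1.49 × 10⁻¹¹ m = 14.9 pm.

λ = 14.9 pm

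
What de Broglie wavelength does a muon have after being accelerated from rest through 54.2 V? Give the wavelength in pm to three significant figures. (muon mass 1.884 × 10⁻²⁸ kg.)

λ = 11.6 pm

KE = eV = 1.602 × 10⁻¹⁹ × 54.20 = 8.683 × 10⁻¹⁸ J.
p = √(2mKE) = √(2 × 1.884 × 10⁻²⁸ × 8.683 × 10⁻¹⁸) = 5.720 × 10⁻²³ kg·m/s.
λ = h/p = 6.626 × 10⁻³⁴ / 5.720 × 10⁻²³ = 1.16 × 10⁻¹¹ m = 11.6 pm.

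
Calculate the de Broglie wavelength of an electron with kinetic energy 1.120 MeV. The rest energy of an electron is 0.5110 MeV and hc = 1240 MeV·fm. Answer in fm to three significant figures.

Total energy E = KE + m₀c² = 1.120 + 0.5110 = 1.6310 MeV.
(pc)² = E² − (m₀c²)² = (1.6310)² − (0.5110)² = 2.399 MeV², so pc = 1.549 MeV.
λ = hc/(pc) = 1240 MeV·fm / 1.549 MeV = 801 fm.

λ = 801 fm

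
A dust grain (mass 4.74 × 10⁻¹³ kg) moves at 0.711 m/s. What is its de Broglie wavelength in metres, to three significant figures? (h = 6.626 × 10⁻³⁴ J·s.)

λ = 1.97 × 10⁻²¹ m

p = mv = 4.74 × 10⁻¹³ × 0.711 = 3.370 × 10⁻¹³ kg·m/s.
λ = h/p = 6.626 × 10⁻³⁴ / 3.370 × 10⁻¹³ = 1.97 × 10⁻²¹ m.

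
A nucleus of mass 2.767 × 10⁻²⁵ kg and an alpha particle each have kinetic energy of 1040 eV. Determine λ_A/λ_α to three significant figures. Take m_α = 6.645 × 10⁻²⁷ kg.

At fixed KE, p = √(2mKE) so λ = h/p ∝ 1/√m.
λ_A/λ_α = √(m_α/m_A) = √(6.645 × 10⁻²⁷/2.767 × 10⁻²⁵) = √(0.02402) = 0.155.

λ_A/λ_α = 0.155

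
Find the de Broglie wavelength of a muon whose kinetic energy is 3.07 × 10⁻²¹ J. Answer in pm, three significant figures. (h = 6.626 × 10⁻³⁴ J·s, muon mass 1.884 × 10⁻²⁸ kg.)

p = √(2mKE) = √(2 × 1.884 × 10⁻²⁸ × 3.070 × 10⁻²¹) = 1.076 × 10⁻²⁴ kg·m/s.
λ = h/p = 6.626 × 10⁻³⁴ / 1.076 × 10⁻²⁴ = 6.16 × 10⁻¹⁰ m = 616 pm.

λ = 616 pm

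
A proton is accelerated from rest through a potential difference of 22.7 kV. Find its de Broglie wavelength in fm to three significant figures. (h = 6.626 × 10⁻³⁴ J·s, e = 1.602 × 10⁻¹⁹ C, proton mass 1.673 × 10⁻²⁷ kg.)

λ = 190 fm

KE = eV = 1.602 × 10⁻¹⁹ × 2.270 × 10⁴ = 3.637 × 10⁻¹⁵ J.
p = √(2mKE) = √(2 × 1.673 × 10⁻²⁷ × 3.637 × 10⁻¹⁵) = 3.488 × 10⁻²¹ kg·m/s.
λ = h/p = 6.626 × 10⁻³⁴ / 3.488 × 10⁻²¹ = 1.90 × 10⁻¹³ m = 190 fm.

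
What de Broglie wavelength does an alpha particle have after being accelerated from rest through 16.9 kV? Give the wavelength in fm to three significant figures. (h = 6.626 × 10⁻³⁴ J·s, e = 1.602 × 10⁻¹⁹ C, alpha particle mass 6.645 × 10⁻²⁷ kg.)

λ = 78.1 fm

KE = 2eV = 2 × 1.602 × 10⁻¹⁹ × 1.690 × 10⁴ = 5.415 × 10⁻¹⁵ J.
p = √(2mKE) = √(2 × 6.645 × 10⁻²⁷ × 5.415 × 10⁻¹⁵) = 8.483 × 10⁻²¹ kg·m/s.
λ = h/p = 6.626 × 10⁻³⁴ / 8.483 × 10⁻²¹ = 7.81 × 10⁻¹⁴ m = 78.1 fm.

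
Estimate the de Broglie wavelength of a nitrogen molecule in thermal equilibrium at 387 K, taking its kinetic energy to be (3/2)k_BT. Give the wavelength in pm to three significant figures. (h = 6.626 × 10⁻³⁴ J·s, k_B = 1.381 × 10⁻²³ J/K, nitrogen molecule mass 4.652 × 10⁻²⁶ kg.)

λ = 24.3 pm

KE = (3/2)k_BT = 1.5 × 1.381 × 10⁻²³ × 387 = 8.017 × 10⁻²¹ J.
p = √(2mKE) = √(2 × 4.652 × 10⁻²⁶ × 8.017 × 10⁻²¹) = 2.731 × 10⁻²³ kg·m/s.
λ = h/p = 2.43 × 10⁻¹¹ m = 24.3 pm.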